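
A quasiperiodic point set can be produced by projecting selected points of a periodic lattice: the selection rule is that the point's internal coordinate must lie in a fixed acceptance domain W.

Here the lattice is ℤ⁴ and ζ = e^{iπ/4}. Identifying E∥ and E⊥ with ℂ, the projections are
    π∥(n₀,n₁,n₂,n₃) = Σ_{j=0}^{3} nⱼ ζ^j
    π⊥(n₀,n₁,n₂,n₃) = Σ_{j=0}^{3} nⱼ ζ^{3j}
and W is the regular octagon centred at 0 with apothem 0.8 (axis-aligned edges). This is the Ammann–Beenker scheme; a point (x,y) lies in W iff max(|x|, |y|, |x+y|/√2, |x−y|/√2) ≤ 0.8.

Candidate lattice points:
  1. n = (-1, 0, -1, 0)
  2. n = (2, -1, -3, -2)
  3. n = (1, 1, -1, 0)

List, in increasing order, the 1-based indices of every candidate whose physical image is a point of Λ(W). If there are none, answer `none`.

none

π⊥(n) = n₀ + n₁ζ³ + n₂ζ⁶ + n₃ζ⁹ where ζ = e^{iπ/4}.
candidate 1: n = (-1, 0, -1, 0) → π⊥ ≈ (-1.00000, +1.00000); max(|x|,|y|,|x±y|/√2) = 1.41421 > 0.8 ⇒ ∉ W
candidate 2: n = (2, -1, -3, -2) → π⊥ ≈ (+1.29289, +0.87868); max(|x|,|y|,|x±y|/√2) = 1.53553 > 0.8 ⇒ ∉ W
candidate 3: n = (1, 1, -1, 0) → π⊥ ≈ (+0.29289, +1.70711); max(|x|,|y|,|x±y|/√2) = 1.70711 > 0.8 ⇒ ∉ W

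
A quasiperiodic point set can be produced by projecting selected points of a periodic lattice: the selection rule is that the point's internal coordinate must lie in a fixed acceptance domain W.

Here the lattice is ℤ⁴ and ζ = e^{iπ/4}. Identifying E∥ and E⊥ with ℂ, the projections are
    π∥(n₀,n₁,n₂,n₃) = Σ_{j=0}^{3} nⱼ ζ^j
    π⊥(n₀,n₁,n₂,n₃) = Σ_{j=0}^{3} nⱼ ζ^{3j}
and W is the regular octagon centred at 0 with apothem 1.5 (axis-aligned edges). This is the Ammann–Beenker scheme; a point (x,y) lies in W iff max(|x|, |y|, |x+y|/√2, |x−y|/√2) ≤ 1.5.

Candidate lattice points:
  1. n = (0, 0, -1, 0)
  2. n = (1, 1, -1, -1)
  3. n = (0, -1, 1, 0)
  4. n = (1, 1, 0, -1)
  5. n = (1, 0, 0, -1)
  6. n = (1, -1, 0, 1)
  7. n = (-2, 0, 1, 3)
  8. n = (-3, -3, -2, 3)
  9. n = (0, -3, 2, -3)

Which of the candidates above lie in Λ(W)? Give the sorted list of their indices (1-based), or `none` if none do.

1, 2, 4, 5, 7

π⊥(n) = n₀ + n₁ζ³ + n₂ζ⁶ + n₃ζ⁹ where ζ = e^{iπ/4}.
candidate 1: n = (0, 0, -1, 0) → π⊥ ≈ (+0.0000, +1.0000); max(|x|,|y|,|x±y|/√2) = 1.0000 ≤ 1.5 ⇒ ∈ W
candidate 2: n = (1, 1, -1, -1) → π⊥ ≈ (-0.4142, +1.0000); max(|x|,|y|,|x±y|/√2) = 1.0000 ≤ 1.5 ⇒ ∈ W
candidate 3: n = (0, -1, 1, 0) → π⊥ ≈ (+0.7071, -1.7071); max(|x|,|y|,|x±y|/√2) = 1.7071 > 1.5 ⇒ ∉ W
candidate 4: n = (1, 1, 0, -1) → π⊥ ≈ (-0.4142, +0.0000); max(|x|,|y|,|x±y|/√2) = 0.4142 ≤ 1.5 ⇒ ∈ W
candidate 5: n = (1, 0, 0, -1) → π⊥ ≈ (+0.2929, -0.7071); max(|x|,|y|,|x±y|/√2) = 0.7071 ≤ 1.5 ⇒ ∈ W
candidate 6: n = (1, -1, 0, 1) → π⊥ ≈ (+2.4142, +0.0000); max(|x|,|y|,|x±y|/√2) = 2.4142 > 1.5 ⇒ ∉ W
candidate 7: n = (-2, 0, 1, 3) → π⊥ ≈ (+0.1213, +1.1213); max(|x|,|y|,|x±y|/√2) = 1.1213 ≤ 1.5 ⇒ ∈ W
candidate 8: n = (-3, -3, -2, 3) → π⊥ ≈ (+1.2426, +2.0000); max(|x|,|y|,|x±y|/√2) = 2.2929 > 1.5 ⇒ ∉ W
candidate 9: n = (0, -3, 2, -3) → π⊥ ≈ (+0.0000, -6.2426); max(|x|,|y|,|x±y|/√2) = 6.2426 > 1.5 ⇒ ∉ W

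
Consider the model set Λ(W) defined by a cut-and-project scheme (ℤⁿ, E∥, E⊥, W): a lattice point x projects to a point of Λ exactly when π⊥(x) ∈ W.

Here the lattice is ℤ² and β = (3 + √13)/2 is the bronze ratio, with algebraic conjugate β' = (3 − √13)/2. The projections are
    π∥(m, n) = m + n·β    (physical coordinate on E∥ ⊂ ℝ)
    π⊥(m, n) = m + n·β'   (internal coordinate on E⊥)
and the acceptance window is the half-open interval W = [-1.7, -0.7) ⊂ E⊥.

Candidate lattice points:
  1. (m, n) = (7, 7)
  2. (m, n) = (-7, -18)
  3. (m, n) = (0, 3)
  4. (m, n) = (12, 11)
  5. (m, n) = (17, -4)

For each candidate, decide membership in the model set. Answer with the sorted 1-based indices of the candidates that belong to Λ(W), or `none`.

2, 3

Compute β' = (3−√13)/2 = -0.30278, so π⊥(m,n) = m -0.30278·n.
[1] lift (7,7): star map gives 4.88057; window check -1.7 ≤ 4.88057 < -0.7 is false → out
[2] lift (-7,-18): star map gives -1.55004; window check -1.7 ≤ -1.55004 < -0.7 is true → IN Λ
[3] lift (0,3): star map gives -0.90833; window check -1.7 ≤ -0.90833 < -0.7 is true → IN Λ
[4] lift (12,11): star map gives 8.66947; window check -1.7 ≤ 8.66947 < -0.7 is false → out
[5] lift (17,-4): star map gives 18.21110; window check -1.7 ≤ 18.21110 < -0.7 is false → out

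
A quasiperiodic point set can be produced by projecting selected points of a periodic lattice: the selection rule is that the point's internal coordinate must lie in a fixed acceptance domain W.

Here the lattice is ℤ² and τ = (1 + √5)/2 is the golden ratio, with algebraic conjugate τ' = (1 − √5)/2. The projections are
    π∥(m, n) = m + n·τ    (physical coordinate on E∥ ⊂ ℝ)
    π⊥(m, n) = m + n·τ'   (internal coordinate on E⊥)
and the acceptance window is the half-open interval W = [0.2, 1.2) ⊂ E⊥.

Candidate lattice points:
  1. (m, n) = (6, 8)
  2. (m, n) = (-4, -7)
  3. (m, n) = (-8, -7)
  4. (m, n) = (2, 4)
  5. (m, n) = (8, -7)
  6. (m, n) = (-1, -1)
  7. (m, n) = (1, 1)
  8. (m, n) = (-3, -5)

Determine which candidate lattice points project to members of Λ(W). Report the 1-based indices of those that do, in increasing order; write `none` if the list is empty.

Numerically τ ≈ 1.618034 and τ' = −1/τ ≈ -0.618034.
[1] lift (6,8): star map gives 1.055728; window check 0.2 ≤ 1.055728 < 1.2 is true → IN Λ
[2] lift (-4,-7): star map gives 0.326238; window check 0.2 ≤ 0.326238 < 1.2 is true → IN Λ
[3] lift (-8,-7): star map gives -3.673762; window check 0.2 ≤ -3.673762 < 1.2 is false → out
[4] lift (2,4): star map gives -0.472136; window check 0.2 ≤ -0.472136 < 1.2 is false → out
[5] lift (8,-7): star map gives 12.326238; window check 0.2 ≤ 12.326238 < 1.2 is false → out
[6] lift (-1,-1): star map gives -0.381966; window check 0.2 ≤ -0.381966 < 1.2 is false → out
[7] lift (1,1): star map gives 0.381966; window check 0.2 ≤ 0.381966 < 1.2 is true → IN Λ
[8] lift (-3,-5): star map gives 0.090170; window check 0.2 ≤ 0.090170 < 1.2 is false → out

1, 2, 7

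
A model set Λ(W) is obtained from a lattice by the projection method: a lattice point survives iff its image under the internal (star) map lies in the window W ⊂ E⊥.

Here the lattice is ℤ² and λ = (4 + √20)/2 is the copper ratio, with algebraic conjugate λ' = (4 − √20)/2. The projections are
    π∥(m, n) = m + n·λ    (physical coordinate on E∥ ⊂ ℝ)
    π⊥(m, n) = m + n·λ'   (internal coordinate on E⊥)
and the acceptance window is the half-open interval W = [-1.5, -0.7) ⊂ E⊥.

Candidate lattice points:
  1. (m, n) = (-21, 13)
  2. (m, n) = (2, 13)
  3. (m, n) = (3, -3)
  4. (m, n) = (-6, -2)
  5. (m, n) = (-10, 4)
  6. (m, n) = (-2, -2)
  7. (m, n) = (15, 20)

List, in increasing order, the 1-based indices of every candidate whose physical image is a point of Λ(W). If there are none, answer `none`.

2

λ' = (4−√20)/2 ≈ -0.236068.
candidate 1: (m,n)=(-21,13) → π∥ = -21+13·λ ≈ 34.068884, π⊥ = -21+13·λ' ≈ -24.068884 ∉ [-1.5, -0.7) ⇒ out
candidate 2: (m,n)=(2,13) → π∥ = 2+13·λ ≈ 57.068884, π⊥ = 2+13·λ' ≈ -1.068884 ∈ [-1.5, -0.7) ⇒ IN Λ
candidate 3: (m,n)=(3,-3) → π∥ = 3-3·λ ≈ -9.708204, π⊥ = 3-3·λ' ≈ 3.708204 ∉ [-1.5, -0.7) ⇒ out
candidate 4: (m,n)=(-6,-2) → π∥ = -6-2·λ ≈ -14.472136, π⊥ = -6-2·λ' ≈ -5.527864 ∉ [-1.5, -0.7) ⇒ out
candidate 5: (m,n)=(-10,4) → π∥ = -10+4·λ ≈ 6.944272, π⊥ = -10+4·λ' ≈ -10.944272 ∉ [-1.5, -0.7) ⇒ out
candidate 6: (m,n)=(-2,-2) → π∥ = -2-2·λ ≈ -10.472136, π⊥ = -2-2·λ' ≈ -1.527864 ∉ [-1.5, -0.7) ⇒ out
candidate 7: (m,n)=(15,20) → π∥ = 15+20·λ ≈ 99.721360, π⊥ = 15+20·λ' ≈ 10.278640 ∉ [-1.5, -0.7) ⇒ out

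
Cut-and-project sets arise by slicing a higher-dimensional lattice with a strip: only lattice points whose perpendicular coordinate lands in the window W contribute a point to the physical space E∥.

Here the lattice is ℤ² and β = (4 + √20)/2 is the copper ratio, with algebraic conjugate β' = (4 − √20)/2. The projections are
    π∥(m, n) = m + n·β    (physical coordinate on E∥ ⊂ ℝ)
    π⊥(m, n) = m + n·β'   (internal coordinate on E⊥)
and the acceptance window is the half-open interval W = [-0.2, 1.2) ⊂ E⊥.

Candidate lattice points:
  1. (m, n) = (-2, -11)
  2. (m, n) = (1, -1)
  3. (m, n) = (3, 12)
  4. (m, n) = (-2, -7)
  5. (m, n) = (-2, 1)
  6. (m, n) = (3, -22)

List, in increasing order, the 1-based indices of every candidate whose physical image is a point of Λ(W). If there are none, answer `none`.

1, 3

Numerically β ≈ 4.236068 and β' = −1/β ≈ -0.236068.
[1] lift (-2,-11): star map gives 0.596748; window check -0.2 ≤ 0.596748 < 1.2 is true → IN Λ
[2] lift (1,-1): star map gives 1.236068; window check -0.2 ≤ 1.236068 < 1.2 is false → out
[3] lift (3,12): star map gives 0.167184; window check -0.2 ≤ 0.167184 < 1.2 is true → IN Λ
[4] lift (-2,-7): star map gives -0.347524; window check -0.2 ≤ -0.347524 < 1.2 is false → out
[5] lift (-2,1): star map gives -2.236068; window check -0.2 ≤ -2.236068 < 1.2 is false → out
[6] lift (3,-22): star map gives 8.193496; window check -0.2 ≤ 8.193496 < 1.2 is false → out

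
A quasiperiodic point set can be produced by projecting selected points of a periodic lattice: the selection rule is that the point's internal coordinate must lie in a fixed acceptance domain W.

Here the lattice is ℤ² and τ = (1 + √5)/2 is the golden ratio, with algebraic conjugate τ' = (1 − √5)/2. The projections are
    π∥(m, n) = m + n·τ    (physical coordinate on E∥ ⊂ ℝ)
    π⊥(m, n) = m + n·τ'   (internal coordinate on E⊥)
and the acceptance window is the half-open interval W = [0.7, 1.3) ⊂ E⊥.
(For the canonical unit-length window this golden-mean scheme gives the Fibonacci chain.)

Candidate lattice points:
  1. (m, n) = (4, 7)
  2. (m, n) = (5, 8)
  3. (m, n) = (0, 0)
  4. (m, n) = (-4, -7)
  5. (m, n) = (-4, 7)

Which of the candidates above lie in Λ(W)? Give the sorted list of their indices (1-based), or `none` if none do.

Compute τ' = (1−√5)/2 = -0.61803, so π⊥(m,n) = m -0.61803·n.
candidate 1: (m,n)=(4,7) → π∥ = 4+7·τ ≈ 15.32624, π⊥ = 4+7·τ' ≈ -0.32624 ∉ [0.7, 1.3) ⇒ out
candidate 2: (m,n)=(5,8) → π∥ = 5+8·τ ≈ 17.94427, π⊥ = 5+8·τ' ≈ 0.05573 ∉ [0.7, 1.3) ⇒ out
candidate 3: (m,n)=(0,0) → π∥ = 0+0·τ ≈ 0.00000, π⊥ = 0+0·τ' ≈ 0.00000 ∉ [0.7, 1.3) ⇒ out
candidate 4: (m,n)=(-4,-7) → π∥ = -4-7·τ ≈ -15.32624, π⊥ = -4-7·τ' ≈ 0.32624 ∉ [0.7, 1.3) ⇒ out
candidate 5: (m,n)=(-4,7) → π∥ = -4+7·τ ≈ 7.32624, π⊥ = -4+7·τ' ≈ -8.32624 ∉ [0.7, 1.3) ⇒ out

none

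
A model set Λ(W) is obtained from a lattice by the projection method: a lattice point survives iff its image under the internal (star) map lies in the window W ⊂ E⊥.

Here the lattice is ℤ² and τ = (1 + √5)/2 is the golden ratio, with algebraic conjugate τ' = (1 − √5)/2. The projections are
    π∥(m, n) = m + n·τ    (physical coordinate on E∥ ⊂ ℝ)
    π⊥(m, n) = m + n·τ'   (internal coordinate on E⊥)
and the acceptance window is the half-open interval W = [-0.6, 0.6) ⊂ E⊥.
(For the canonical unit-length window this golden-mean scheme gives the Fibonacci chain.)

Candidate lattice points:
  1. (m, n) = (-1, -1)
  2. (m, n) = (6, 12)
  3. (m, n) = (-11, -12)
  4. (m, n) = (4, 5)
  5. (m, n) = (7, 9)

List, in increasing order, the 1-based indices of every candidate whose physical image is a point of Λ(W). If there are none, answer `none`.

1

Compute τ' = (1−√5)/2 = -0.618034, so π⊥(m,n) = m -0.618034·n.
[1] lift (-1,-1): star map gives -0.381966; window check -0.6 ≤ -0.381966 < 0.6 is true → IN Λ
[2] lift (6,12): star map gives -1.416408; window check -0.6 ≤ -1.416408 < 0.6 is false → out
[3] lift (-11,-12): star map gives -3.583592; window check -0.6 ≤ -3.583592 < 0.6 is false → out
[4] lift (4,5): star map gives 0.909830; window check -0.6 ≤ 0.909830 < 0.6 is false → out
[5] lift (7,9): star map gives 1.437694; window check -0.6 ≤ 1.437694 < 0.6 is false → out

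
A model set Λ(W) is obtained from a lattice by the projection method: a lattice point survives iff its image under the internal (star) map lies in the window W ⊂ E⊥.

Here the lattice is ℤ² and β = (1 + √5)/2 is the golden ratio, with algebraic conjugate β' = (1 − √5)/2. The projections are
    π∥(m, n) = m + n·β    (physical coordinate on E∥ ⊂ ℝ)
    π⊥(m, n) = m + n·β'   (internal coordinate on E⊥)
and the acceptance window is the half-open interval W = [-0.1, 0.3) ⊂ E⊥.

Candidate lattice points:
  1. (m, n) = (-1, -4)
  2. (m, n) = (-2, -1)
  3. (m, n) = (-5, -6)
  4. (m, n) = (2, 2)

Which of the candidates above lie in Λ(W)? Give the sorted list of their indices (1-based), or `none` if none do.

none

Compute β' = (1−√5)/2 = -0.618034, so π⊥(m,n) = m -0.618034·n.
#1 (-1,-4): internal coord -1 + (-4)·β' = +1.472136; +1.472136 ∉ [-0.1, 0.3) → out
#2 (-2,-1): internal coord -2 + (-1)·β' = -1.381966; -1.381966 ∉ [-0.1, 0.3) → out
#3 (-5,-6): internal coord -5 + (-6)·β' = -1.291796; -1.291796 ∉ [-0.1, 0.3) → out
#4 (2,2): internal coord 2 + (2)·β' = +0.763932; +0.763932 ∉ [-0.1, 0.3) → out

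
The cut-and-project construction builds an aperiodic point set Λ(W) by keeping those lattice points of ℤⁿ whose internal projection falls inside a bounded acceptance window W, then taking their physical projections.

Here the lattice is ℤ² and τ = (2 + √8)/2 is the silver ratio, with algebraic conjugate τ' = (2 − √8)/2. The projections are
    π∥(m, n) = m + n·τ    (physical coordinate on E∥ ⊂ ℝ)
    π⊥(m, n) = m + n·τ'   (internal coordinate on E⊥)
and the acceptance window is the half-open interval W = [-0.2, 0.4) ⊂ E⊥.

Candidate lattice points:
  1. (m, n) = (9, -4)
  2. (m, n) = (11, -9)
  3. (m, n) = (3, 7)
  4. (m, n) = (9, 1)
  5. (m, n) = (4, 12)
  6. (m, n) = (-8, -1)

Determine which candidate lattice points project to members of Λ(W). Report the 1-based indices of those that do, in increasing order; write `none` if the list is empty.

Compute τ' = (2−√8)/2 = -0.41421, so π⊥(m,n) = m -0.41421·n.
#1 (9,-4): internal coord 9 + (-4)·τ' = +10.65685; +10.65685 ∉ [-0.2, 0.4) → out
#2 (11,-9): internal coord 11 + (-9)·τ' = +14.72792; +14.72792 ∉ [-0.2, 0.4) → out
#3 (3,7): internal coord 3 + (7)·τ' = +0.10051; +0.10051 ∈ [-0.2, 0.4) → IN Λ
#4 (9,1): internal coord 9 + (1)·τ' = +8.58579; +8.58579 ∉ [-0.2, 0.4) → out
#5 (4,12): internal coord 4 + (12)·τ' = -0.97056; -0.97056 ∉ [-0.2, 0.4) → out
#6 (-8,-1): internal coord -8 + (-1)·τ' = -7.58579; -7.58579 ∉ [-0.2, 0.4) → out

3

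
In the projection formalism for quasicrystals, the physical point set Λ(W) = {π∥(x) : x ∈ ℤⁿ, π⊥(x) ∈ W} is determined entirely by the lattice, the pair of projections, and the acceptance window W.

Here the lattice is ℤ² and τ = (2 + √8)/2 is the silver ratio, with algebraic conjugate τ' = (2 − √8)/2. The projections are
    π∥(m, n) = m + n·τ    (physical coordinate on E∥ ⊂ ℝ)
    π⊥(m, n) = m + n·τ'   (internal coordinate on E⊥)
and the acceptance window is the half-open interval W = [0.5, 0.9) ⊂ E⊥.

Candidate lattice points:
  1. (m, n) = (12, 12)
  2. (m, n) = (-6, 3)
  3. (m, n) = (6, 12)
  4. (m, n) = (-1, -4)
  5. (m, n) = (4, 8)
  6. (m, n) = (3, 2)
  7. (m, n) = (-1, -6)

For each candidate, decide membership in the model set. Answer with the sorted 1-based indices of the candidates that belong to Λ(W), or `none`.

Compute τ' = (2−√8)/2 = -0.414214, so π⊥(m,n) = m -0.414214·n.
[1] lift (12,12): star map gives 7.029437; window check 0.5 ≤ 7.029437 < 0.9 is false → out
[2] lift (-6,3): star map gives -7.242641; window check 0.5 ≤ -7.242641 < 0.9 is false → out
[3] lift (6,12): star map gives 1.029437; window check 0.5 ≤ 1.029437 < 0.9 is false → out
[4] lift (-1,-4): star map gives 0.656854; window check 0.5 ≤ 0.656854 < 0.9 is true → IN Λ
[5] lift (4,8): star map gives 0.686292; window check 0.5 ≤ 0.686292 < 0.9 is true → IN Λ
[6] lift (3,2): star map gives 2.171573; window check 0.5 ≤ 2.171573 < 0.9 is false → out
[7] lift (-1,-6): star map gives 1.485281; window check 0.5 ≤ 1.485281 < 0.9 is false → out

4, 5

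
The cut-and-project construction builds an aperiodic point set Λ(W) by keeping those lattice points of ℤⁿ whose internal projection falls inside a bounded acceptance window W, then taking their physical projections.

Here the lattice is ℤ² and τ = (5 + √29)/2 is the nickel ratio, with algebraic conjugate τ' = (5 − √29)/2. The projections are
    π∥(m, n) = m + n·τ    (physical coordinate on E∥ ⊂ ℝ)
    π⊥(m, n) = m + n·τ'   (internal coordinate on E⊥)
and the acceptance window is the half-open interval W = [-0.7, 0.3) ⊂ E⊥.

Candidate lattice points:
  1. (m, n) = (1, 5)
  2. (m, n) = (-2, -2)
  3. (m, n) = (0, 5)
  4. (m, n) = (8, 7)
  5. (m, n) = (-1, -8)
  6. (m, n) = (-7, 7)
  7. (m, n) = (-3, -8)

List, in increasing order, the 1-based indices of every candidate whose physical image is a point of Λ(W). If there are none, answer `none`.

Compute τ' = (5−√29)/2 = -0.19258, so π⊥(m,n) = m -0.19258·n.
[1] lift (1,5): star map gives 0.03709; window check -0.7 ≤ 0.03709 < 0.3 is true → IN Λ
[2] lift (-2,-2): star map gives -1.61484; window check -0.7 ≤ -1.61484 < 0.3 is false → out
[3] lift (0,5): star map gives -0.96291; window check -0.7 ≤ -0.96291 < 0.3 is false → out
[4] lift (8,7): star map gives 6.65192; window check -0.7 ≤ 6.65192 < 0.3 is false → out
[5] lift (-1,-8): star map gives 0.54066; window check -0.7 ≤ 0.54066 < 0.3 is false → out
[6] lift (-7,7): star map gives -8.34808; window check -0.7 ≤ -8.34808 < 0.3 is false → out
[7] lift (-3,-8): star map gives -1.45934; window check -0.7 ≤ -1.45934 < 0.3 is false → out

1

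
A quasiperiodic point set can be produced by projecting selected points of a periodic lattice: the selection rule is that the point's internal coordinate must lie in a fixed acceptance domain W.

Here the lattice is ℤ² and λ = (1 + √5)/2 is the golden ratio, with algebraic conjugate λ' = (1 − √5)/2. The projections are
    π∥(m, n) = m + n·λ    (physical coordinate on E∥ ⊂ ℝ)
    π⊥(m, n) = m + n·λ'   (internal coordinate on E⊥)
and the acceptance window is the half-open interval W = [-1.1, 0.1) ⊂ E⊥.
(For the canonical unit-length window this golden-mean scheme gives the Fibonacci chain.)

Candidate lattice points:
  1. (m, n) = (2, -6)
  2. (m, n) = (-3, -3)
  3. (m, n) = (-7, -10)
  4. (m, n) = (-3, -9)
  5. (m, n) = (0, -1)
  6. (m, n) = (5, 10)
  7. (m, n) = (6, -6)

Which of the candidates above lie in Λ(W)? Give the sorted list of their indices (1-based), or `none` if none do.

3

Compute λ' = (1−√5)/2 = -0.61803, so π⊥(m,n) = m -0.61803·n.
candidate 1: (m,n)=(2,-6) → π∥ = 2-6·λ ≈ -7.70820, π⊥ = 2-6·λ' ≈ 5.70820 ∉ [-1.1, 0.1) ⇒ out
candidate 2: (m,n)=(-3,-3) → π∥ = -3-3·λ ≈ -7.85410, π⊥ = -3-3·λ' ≈ -1.14590 ∉ [-1.1, 0.1) ⇒ out
candidate 3: (m,n)=(-7,-10) → π∥ = -7-10·λ ≈ -23.18034, π⊥ = -7-10·λ' ≈ -0.81966 ∈ [-1.1, 0.1) ⇒ IN Λ
candidate 4: (m,n)=(-3,-9) → π∥ = -3-9·λ ≈ -17.56231, π⊥ = -3-9·λ' ≈ 2.56231 ∉ [-1.1, 0.1) ⇒ out
candidate 5: (m,n)=(0,-1) → π∥ = 0-1·λ ≈ -1.61803, π⊥ = 0-1·λ' ≈ 0.61803 ∉ [-1.1, 0.1) ⇒ out
candidate 6: (m,n)=(5,10) → π∥ = 5+10·λ ≈ 21.18034, π⊥ = 5+10·λ' ≈ -1.18034 ∉ [-1.1, 0.1) ⇒ out
candidate 7: (m,n)=(6,-6) → π∥ = 6-6·λ ≈ -3.70820, π⊥ = 6-6·λ' ≈ 9.70820 ∉ [-1.1, 0.1) ⇒ out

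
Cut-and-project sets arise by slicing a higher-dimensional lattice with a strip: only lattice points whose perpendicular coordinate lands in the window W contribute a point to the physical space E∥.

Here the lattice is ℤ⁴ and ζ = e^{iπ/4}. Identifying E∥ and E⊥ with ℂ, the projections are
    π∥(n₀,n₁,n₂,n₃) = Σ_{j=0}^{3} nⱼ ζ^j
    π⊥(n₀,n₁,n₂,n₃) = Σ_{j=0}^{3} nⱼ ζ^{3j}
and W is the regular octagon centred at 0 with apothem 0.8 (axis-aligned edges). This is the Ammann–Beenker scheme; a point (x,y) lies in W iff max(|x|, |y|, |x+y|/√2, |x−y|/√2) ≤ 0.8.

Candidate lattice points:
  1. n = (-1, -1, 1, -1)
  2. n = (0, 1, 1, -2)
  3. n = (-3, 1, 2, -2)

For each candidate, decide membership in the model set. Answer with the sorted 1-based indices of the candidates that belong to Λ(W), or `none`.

With ζ = e^{iπ/4} the internal vectors are ζ^0,ζ^3,ζ^6,ζ^9.
#1 (-1, -1, 1, -1): internal (-1.0000, -2.4142); octagon support 2.4142 vs apothem 0.8 → ∉ W
#2 (0, 1, 1, -2): internal (-2.1213, -1.7071); octagon support 2.7071 vs apothem 0.8 → ∉ W
#3 (-3, 1, 2, -2): internal (-5.1213, -2.7071); octagon support 5.5355 vs apothem 0.8 → ∉ W

none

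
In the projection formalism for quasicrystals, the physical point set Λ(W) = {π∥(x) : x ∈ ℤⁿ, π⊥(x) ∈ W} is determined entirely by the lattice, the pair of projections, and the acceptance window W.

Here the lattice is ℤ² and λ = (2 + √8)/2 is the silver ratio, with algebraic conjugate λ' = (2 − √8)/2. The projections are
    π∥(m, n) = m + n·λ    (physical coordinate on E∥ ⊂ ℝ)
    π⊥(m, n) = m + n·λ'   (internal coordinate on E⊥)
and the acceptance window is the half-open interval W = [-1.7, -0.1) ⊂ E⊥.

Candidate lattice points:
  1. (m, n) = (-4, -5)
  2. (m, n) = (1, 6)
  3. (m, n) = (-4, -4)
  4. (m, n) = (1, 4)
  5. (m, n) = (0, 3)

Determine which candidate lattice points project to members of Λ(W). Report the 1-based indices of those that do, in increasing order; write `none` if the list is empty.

λ' = (2−√8)/2 ≈ -0.414214.
#1 (-4,-5): internal coord -4 + (-5)·λ' = -1.928932; -1.928932 ∉ [-1.7, -0.1) → out
#2 (1,6): internal coord 1 + (6)·λ' = -1.485281; -1.485281 ∈ [-1.7, -0.1) → IN Λ
#3 (-4,-4): internal coord -4 + (-4)·λ' = -2.343146; -2.343146 ∉ [-1.7, -0.1) → out
#4 (1,4): internal coord 1 + (4)·λ' = -0.656854; -0.656854 ∈ [-1.7, -0.1) → IN Λ
#5 (0,3): internal coord 0 + (3)·λ' = -1.242641; -1.242641 ∈ [-1.7, -0.1) → IN Λ

2, 4, 5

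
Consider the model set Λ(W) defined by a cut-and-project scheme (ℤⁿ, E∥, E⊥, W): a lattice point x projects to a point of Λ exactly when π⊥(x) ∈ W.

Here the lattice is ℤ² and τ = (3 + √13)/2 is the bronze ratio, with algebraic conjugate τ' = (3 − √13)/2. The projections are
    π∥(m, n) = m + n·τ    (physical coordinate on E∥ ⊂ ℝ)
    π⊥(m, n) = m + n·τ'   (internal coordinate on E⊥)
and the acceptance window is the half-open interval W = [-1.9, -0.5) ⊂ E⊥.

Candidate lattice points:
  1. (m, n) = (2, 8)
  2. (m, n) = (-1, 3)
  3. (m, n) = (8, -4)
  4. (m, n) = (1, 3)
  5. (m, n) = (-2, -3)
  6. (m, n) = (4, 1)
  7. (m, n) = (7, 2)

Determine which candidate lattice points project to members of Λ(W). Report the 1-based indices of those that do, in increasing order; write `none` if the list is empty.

Compute τ' = (3−√13)/2 = -0.30278, so π⊥(m,n) = m -0.30278·n.
candidate 1: (m,n)=(2,8) → π∥ = 2+8·τ ≈ 28.42221, π⊥ = 2+8·τ' ≈ -0.42221 ∉ [-1.9, -0.5) ⇒ out
candidate 2: (m,n)=(-1,3) → π∥ = -1+3·τ ≈ 8.90833, π⊥ = -1+3·τ' ≈ -1.90833 ∉ [-1.9, -0.5) ⇒ out
candidate 3: (m,n)=(8,-4) → π∥ = 8-4·τ ≈ -5.21110, π⊥ = 8-4·τ' ≈ 9.21110 ∉ [-1.9, -0.5) ⇒ out
candidate 4: (m,n)=(1,3) → π∥ = 1+3·τ ≈ 10.90833, π⊥ = 1+3·τ' ≈ 0.09167 ∉ [-1.9, -0.5) ⇒ out
candidate 5: (m,n)=(-2,-3) → π∥ = -2-3·τ ≈ -11.90833, π⊥ = -2-3·τ' ≈ -1.09167 ∈ [-1.9, -0.5) ⇒ IN Λ
candidate 6: (m,n)=(4,1) → π∥ = 4+1·τ ≈ 7.30278, π⊥ = 4+1·τ' ≈ 3.69722 ∉ [-1.9, -0.5) ⇒ out
candidate 7: (m,n)=(7,2) → π∥ = 7+2·τ ≈ 13.60555, π⊥ = 7+2·τ' ≈ 6.39445 ∉ [-1.9, -0.5) ⇒ out

5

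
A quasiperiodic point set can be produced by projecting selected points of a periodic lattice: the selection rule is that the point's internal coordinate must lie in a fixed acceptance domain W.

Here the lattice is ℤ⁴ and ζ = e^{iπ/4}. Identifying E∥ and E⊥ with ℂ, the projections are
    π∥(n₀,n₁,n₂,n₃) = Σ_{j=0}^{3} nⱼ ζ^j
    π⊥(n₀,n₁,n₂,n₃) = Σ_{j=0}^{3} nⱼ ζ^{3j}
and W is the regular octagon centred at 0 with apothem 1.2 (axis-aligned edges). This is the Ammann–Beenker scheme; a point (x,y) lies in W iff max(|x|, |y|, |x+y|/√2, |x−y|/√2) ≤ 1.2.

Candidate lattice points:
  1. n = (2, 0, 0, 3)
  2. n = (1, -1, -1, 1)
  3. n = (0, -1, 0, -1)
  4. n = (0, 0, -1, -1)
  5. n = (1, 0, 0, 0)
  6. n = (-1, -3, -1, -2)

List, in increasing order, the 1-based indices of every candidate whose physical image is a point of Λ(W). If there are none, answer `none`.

4, 5

With ζ = e^{iπ/4} the internal vectors are ζ^0,ζ^3,ζ^6,ζ^9.
#1 (2, 0, 0, 3): internal (4.12132, 2.12132); octagon support 4.41421 vs apothem 1.2 → ∉ W
#2 (1, -1, -1, 1): internal (2.41421, 1.00000); octagon support 2.41421 vs apothem 1.2 → ∉ W
#3 (0, -1, 0, -1): internal (0.00000, -1.41421); octagon support 1.41421 vs apothem 1.2 → ∉ W
#4 (0, 0, -1, -1): internal (-0.70711, 0.29289); octagon support 0.70711 vs apothem 1.2 → ∈ W
#5 (1, 0, 0, 0): internal (1.00000, 0.00000); octagon support 1.00000 vs apothem 1.2 → ∈ W
#6 (-1, -3, -1, -2): internal (-0.29289, -2.53553); octagon support 2.53553 vs apothem 1.2 → ∉ W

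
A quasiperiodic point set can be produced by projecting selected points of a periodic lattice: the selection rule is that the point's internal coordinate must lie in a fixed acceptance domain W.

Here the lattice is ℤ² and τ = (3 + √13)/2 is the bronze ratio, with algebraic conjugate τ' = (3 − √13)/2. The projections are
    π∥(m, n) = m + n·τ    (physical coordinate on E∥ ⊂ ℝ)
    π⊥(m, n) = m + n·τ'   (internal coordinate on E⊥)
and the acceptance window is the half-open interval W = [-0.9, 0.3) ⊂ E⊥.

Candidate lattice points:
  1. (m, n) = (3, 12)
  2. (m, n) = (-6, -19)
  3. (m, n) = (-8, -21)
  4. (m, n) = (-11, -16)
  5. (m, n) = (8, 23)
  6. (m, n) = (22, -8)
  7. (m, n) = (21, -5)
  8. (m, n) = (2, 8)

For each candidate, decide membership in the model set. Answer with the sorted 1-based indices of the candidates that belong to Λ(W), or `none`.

Compute τ' = (3−√13)/2 = -0.30278, so π⊥(m,n) = m -0.30278·n.
[1] lift (3,12): star map gives -0.63331; window check -0.9 ≤ -0.63331 < 0.3 is true → IN Λ
[2] lift (-6,-19): star map gives -0.24726; window check -0.9 ≤ -0.24726 < 0.3 is true → IN Λ
[3] lift (-8,-21): star map gives -1.64171; window check -0.9 ≤ -1.64171 < 0.3 is false → out
[4] lift (-11,-16): star map gives -6.15559; window check -0.9 ≤ -6.15559 < 0.3 is false → out
[5] lift (8,23): star map gives 1.03616; window check -0.9 ≤ 1.03616 < 0.3 is false → out
[6] lift (22,-8): star map gives 24.42221; window check -0.9 ≤ 24.42221 < 0.3 is false → out
[7] lift (21,-5): star map gives 22.51388; window check -0.9 ≤ 22.51388 < 0.3 is false → out
[8] lift (2,8): star map gives -0.42221; window check -0.9 ≤ -0.42221 < 0.3 is true → IN Λ

1, 2, 8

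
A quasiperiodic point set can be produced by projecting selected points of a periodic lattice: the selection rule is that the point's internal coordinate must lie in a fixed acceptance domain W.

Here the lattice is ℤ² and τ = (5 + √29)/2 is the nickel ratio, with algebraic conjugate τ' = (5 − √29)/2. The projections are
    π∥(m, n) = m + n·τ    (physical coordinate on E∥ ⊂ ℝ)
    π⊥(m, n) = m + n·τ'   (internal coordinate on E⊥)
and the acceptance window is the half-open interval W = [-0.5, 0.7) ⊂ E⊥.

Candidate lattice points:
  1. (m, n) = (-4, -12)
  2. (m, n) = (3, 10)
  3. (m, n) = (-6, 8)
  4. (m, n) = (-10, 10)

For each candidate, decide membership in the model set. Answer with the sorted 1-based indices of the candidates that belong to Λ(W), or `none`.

none

Numerically τ ≈ 5.19258 and τ' = −1/τ ≈ -0.19258.
#1 (-4,-12): internal coord -4 + (-12)·τ' = -1.68901; -1.68901 ∉ [-0.5, 0.7) → out
#2 (3,10): internal coord 3 + (10)·τ' = +1.07418; +1.07418 ∉ [-0.5, 0.7) → out
#3 (-6,8): internal coord -6 + (8)·τ' = -7.54066; -7.54066 ∉ [-0.5, 0.7) → out
#4 (-10,10): internal coord -10 + (10)·τ' = -11.92582; -11.92582 ∉ [-0.5, 0.7) → out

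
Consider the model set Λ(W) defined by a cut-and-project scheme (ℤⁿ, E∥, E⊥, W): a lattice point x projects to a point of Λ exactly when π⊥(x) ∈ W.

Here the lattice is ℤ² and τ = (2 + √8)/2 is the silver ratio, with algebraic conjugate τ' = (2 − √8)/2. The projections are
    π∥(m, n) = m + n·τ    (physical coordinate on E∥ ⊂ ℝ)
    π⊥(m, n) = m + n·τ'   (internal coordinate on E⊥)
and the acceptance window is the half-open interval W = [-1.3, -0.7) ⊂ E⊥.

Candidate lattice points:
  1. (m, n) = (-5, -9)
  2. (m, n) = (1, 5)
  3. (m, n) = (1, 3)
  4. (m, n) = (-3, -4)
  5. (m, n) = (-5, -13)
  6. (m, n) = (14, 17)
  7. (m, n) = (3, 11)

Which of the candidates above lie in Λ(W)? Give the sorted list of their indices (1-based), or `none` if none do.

Numerically τ ≈ 2.414214 and τ' = −1/τ ≈ -0.414214.
candidate 1: (m,n)=(-5,-9) → π∥ = -5-9·τ ≈ -26.727922, π⊥ = -5-9·τ' ≈ -1.272078 ∈ [-1.3, -0.7) ⇒ IN Λ
candidate 2: (m,n)=(1,5) → π∥ = 1+5·τ ≈ 13.071068, π⊥ = 1+5·τ' ≈ -1.071068 ∈ [-1.3, -0.7) ⇒ IN Λ
candidate 3: (m,n)=(1,3) → π∥ = 1+3·τ ≈ 8.242641, π⊥ = 1+3·τ' ≈ -0.242641 ∉ [-1.3, -0.7) ⇒ out
candidate 4: (m,n)=(-3,-4) → π∥ = -3-4·τ ≈ -12.656854, π⊥ = -3-4·τ' ≈ -1.343146 ∉ [-1.3, -0.7) ⇒ out
candidate 5: (m,n)=(-5,-13) → π∥ = -5-13·τ ≈ -36.384776, π⊥ = -5-13·τ' ≈ 0.384776 ∉ [-1.3, -0.7) ⇒ out
candidate 6: (m,n)=(14,17) → π∥ = 14+17·τ ≈ 55.041631, π⊥ = 14+17·τ' ≈ 6.958369 ∉ [-1.3, -0.7) ⇒ out
candidate 7: (m,n)=(3,11) → π∥ = 3+11·τ ≈ 29.556349, π⊥ = 3+11·τ' ≈ -1.556349 ∉ [-1.3, -0.7) ⇒ out

1, 2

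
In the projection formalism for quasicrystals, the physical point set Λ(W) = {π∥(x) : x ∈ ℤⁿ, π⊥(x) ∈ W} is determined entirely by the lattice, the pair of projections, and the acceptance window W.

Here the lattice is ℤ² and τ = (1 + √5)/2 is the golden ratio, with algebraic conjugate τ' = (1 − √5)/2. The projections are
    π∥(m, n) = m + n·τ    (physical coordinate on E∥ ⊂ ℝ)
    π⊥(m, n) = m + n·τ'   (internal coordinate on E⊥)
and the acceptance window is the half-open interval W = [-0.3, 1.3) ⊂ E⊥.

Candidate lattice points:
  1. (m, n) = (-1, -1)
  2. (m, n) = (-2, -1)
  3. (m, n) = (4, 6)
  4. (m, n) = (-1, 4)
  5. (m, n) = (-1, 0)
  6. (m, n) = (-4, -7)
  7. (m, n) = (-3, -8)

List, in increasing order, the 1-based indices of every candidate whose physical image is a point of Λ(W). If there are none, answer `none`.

3, 6

τ' = (1−√5)/2 ≈ -0.61803.
#1 (-1,-1): internal coord -1 + (-1)·τ' = -0.38197; -0.38197 ∉ [-0.3, 1.3) → out
#2 (-2,-1): internal coord -2 + (-1)·τ' = -1.38197; -1.38197 ∉ [-0.3, 1.3) → out
#3 (4,6): internal coord 4 + (6)·τ' = +0.29180; +0.29180 ∈ [-0.3, 1.3) → IN Λ
#4 (-1,4): internal coord -1 + (4)·τ' = -3.47214; -3.47214 ∉ [-0.3, 1.3) → out
#5 (-1,0): internal coord -1 + (0)·τ' = -1.00000; -1.00000 ∉ [-0.3, 1.3) → out
#6 (-4,-7): internal coord -4 + (-7)·τ' = +0.32624; +0.32624 ∈ [-0.3, 1.3) → IN Λ
#7 (-3,-8): internal coord -3 + (-8)·τ' = +1.94427; +1.94427 ∉ [-0.3, 1.3) → out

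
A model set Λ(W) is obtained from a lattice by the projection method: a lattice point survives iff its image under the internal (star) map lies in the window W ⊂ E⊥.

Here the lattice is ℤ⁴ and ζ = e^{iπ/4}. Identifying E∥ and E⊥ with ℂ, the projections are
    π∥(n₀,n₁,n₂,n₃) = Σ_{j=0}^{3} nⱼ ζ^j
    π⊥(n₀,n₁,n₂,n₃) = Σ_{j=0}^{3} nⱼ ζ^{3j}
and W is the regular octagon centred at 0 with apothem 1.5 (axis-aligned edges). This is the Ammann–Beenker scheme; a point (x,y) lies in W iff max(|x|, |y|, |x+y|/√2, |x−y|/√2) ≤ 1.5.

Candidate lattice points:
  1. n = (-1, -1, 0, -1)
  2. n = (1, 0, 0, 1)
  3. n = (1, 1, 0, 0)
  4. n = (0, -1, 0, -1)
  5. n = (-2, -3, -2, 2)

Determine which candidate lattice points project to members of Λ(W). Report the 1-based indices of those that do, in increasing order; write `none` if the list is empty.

Internal map: ζ^{3j} for j=0..3 gives (1,0), (−√2/2,√2/2), (0,−1), (√2/2,√2/2).
#1 (-1, -1, 0, -1): internal (-1.00000, -1.41421); octagon support 1.70711 vs apothem 1.5 → ∉ W
#2 (1, 0, 0, 1): internal (1.70711, 0.70711); octagon support 1.70711 vs apothem 1.5 → ∉ W
#3 (1, 1, 0, 0): internal (0.29289, 0.70711); octagon support 0.70711 vs apothem 1.5 → ∈ W
#4 (0, -1, 0, -1): internal (0.00000, -1.41421); octagon support 1.41421 vs apothem 1.5 → ∈ W
#5 (-2, -3, -2, 2): internal (1.53553, 1.29289); octagon support 2.00000 vs apothem 1.5 → ∉ W

3, 4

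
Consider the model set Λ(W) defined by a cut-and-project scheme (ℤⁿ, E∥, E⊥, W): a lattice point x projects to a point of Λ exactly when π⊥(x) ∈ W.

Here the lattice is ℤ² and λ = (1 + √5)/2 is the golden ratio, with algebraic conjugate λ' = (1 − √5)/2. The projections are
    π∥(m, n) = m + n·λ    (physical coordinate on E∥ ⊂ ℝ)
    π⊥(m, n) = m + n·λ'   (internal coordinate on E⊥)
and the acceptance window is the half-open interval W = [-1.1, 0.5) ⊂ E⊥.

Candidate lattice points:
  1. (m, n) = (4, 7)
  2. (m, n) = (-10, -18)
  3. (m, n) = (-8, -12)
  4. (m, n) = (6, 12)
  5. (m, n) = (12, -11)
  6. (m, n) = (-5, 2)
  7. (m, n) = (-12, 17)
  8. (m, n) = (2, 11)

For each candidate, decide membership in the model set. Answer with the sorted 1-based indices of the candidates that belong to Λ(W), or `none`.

1, 3

Numerically λ ≈ 1.618034 and λ' = −1/λ ≈ -0.618034.
candidate 1: (m,n)=(4,7) → π∥ = 4+7·λ ≈ 15.326238, π⊥ = 4+7·λ' ≈ -0.326238 ∈ [-1.1, 0.5) ⇒ IN Λ
candidate 2: (m,n)=(-10,-18) → π∥ = -10-18·λ ≈ -39.124612, π⊥ = -10-18·λ' ≈ 1.124612 ∉ [-1.1, 0.5) ⇒ out
candidate 3: (m,n)=(-8,-12) → π∥ = -8-12·λ ≈ -27.416408, π⊥ = -8-12·λ' ≈ -0.583592 ∈ [-1.1, 0.5) ⇒ IN Λ
candidate 4: (m,n)=(6,12) → π∥ = 6+12·λ ≈ 25.416408, π⊥ = 6+12·λ' ≈ -1.416408 ∉ [-1.1, 0.5) ⇒ out
candidate 5: (m,n)=(12,-11) → π∥ = 12-11·λ ≈ -5.798374, π⊥ = 12-11·λ' ≈ 18.798374 ∉ [-1.1, 0.5) ⇒ out
candidate 6: (m,n)=(-5,2) → π∥ = -5+2·λ ≈ -1.763932, π⊥ = -5+2·λ' ≈ -6.236068 ∉ [-1.1, 0.5) ⇒ out
candidate 7: (m,n)=(-12,17) → π∥ = -12+17·λ ≈ 15.506578, π⊥ = -12+17·λ' ≈ -22.506578 ∉ [-1.1, 0.5) ⇒ out
candidate 8: (m,n)=(2,11) → π∥ = 2+11·λ ≈ 19.798374, π⊥ = 2+11·λ' ≈ -4.798374 ∉ [-1.1, 0.5) ⇒ out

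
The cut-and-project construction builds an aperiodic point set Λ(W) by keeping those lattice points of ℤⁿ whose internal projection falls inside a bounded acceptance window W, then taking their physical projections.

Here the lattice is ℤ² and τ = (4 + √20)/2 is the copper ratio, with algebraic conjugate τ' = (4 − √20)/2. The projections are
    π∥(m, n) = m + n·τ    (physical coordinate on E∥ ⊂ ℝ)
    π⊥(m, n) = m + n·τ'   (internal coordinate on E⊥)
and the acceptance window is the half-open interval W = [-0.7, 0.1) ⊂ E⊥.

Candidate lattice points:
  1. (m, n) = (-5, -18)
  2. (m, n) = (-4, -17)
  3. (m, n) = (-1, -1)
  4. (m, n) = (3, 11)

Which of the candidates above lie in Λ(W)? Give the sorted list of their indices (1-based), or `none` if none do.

2

Compute τ' = (4−√20)/2 = -0.236068, so π⊥(m,n) = m -0.236068·n.
#1 (-5,-18): internal coord -5 + (-18)·τ' = -0.750776; -0.750776 ∉ [-0.7, 0.1) → out
#2 (-4,-17): internal coord -4 + (-17)·τ' = +0.013156; +0.013156 ∈ [-0.7, 0.1) → IN Λ
#3 (-1,-1): internal coord -1 + (-1)·τ' = -0.763932; -0.763932 ∉ [-0.7, 0.1) → out
#4 (3,11): internal coord 3 + (11)·τ' = +0.403252; +0.403252 ∉ [-0.7, 0.1) → out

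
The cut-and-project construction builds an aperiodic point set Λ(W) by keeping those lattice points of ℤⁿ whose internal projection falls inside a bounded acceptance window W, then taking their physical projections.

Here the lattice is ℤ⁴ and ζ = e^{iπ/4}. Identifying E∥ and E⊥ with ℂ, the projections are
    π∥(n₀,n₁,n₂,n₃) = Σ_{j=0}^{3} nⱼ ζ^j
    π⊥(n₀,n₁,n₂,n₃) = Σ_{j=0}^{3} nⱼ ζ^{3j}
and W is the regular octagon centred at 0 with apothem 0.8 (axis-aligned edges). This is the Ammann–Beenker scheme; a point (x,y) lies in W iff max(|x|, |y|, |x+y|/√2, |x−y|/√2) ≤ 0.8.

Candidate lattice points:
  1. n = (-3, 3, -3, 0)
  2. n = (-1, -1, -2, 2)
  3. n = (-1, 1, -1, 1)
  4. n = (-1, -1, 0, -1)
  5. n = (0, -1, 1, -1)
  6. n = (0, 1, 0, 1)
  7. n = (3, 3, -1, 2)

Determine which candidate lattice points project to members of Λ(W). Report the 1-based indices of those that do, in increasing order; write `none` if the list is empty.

With ζ = e^{iπ/4} the internal vectors are ζ^0,ζ^3,ζ^6,ζ^9.
candidate 1: n = (-3, 3, -3, 0) → π⊥ ≈ (-5.121320, +5.121320); max(|x|,|y|,|x±y|/√2) = 7.242641 > 0.8 ⇒ ∉ W
candidate 2: n = (-1, -1, -2, 2) → π⊥ ≈ (+1.121320, +2.707107); max(|x|,|y|,|x±y|/√2) = 2.707107 > 0.8 ⇒ ∉ W
candidate 3: n = (-1, 1, -1, 1) → π⊥ ≈ (-1.000000, +2.414214); max(|x|,|y|,|x±y|/√2) = 2.414214 > 0.8 ⇒ ∉ W
candidate 4: n = (-1, -1, 0, -1) → π⊥ ≈ (-1.000000, -1.414214); max(|x|,|y|,|x±y|/√2) = 1.707107 > 0.8 ⇒ ∉ W
candidate 5: n = (0, -1, 1, -1) → π⊥ ≈ (+0.000000, -2.414214); max(|x|,|y|,|x±y|/√2) = 2.414214 > 0.8 ⇒ ∉ W
candidate 6: n = (0, 1, 0, 1) → π⊥ ≈ (+0.000000, +1.414214); max(|x|,|y|,|x±y|/√2) = 1.414214 > 0.8 ⇒ ∉ W
candidate 7: n = (3, 3, -1, 2) → π⊥ ≈ (+2.292893, +4.535534); max(|x|,|y|,|x±y|/√2) = 4.828427 > 0.8 ⇒ ∉ W

none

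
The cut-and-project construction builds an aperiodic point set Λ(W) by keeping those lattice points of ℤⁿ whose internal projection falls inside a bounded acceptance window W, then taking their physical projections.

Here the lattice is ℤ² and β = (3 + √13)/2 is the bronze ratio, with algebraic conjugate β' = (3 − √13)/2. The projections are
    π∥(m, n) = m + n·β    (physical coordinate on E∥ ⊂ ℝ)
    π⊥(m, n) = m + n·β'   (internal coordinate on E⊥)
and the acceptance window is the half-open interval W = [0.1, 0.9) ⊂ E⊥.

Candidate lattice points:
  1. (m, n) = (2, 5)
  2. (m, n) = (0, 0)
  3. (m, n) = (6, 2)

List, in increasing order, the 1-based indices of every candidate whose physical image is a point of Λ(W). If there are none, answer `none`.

1

Numerically β ≈ 3.30278 and β' = −1/β ≈ -0.30278.
candidate 1: (m,n)=(2,5) → π∥ = 2+5·β ≈ 18.51388, π⊥ = 2+5·β' ≈ 0.48612 ∈ [0.1, 0.9) ⇒ IN Λ
candidate 2: (m,n)=(0,0) → π∥ = 0+0·β ≈ 0.00000, π⊥ = 0+0·β' ≈ 0.00000 ∉ [0.1, 0.9) ⇒ out
candidate 3: (m,n)=(6,2) → π∥ = 6+2·β ≈ 12.60555, π⊥ = 6+2·β' ≈ 5.39445 ∉ [0.1, 0.9) ⇒ out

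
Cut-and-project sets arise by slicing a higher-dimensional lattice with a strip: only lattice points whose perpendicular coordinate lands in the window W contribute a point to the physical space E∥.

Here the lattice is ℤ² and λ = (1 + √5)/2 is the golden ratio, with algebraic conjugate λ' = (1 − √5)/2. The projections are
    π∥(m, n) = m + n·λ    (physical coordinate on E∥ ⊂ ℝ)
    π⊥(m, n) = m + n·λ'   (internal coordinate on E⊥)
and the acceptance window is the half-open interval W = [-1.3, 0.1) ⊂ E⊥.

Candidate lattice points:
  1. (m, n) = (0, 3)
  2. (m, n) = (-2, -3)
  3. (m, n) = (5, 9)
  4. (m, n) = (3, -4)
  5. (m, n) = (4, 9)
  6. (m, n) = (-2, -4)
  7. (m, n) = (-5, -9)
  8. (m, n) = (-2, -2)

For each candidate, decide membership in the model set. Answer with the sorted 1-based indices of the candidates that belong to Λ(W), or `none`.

2, 3, 8

λ' = (1−√5)/2 ≈ -0.618034.
candidate 1: (m,n)=(0,3) → π∥ = 0+3·λ ≈ 4.854102, π⊥ = 0+3·λ' ≈ -1.854102 ∉ [-1.3, 0.1) ⇒ out
candidate 2: (m,n)=(-2,-3) → π∥ = -2-3·λ ≈ -6.854102, π⊥ = -2-3·λ' ≈ -0.145898 ∈ [-1.3, 0.1) ⇒ IN Λ
candidate 3: (m,n)=(5,9) → π∥ = 5+9·λ ≈ 19.562306, π⊥ = 5+9·λ' ≈ -0.562306 ∈ [-1.3, 0.1) ⇒ IN Λ
candidate 4: (m,n)=(3,-4) → π∥ = 3-4·λ ≈ -3.472136, π⊥ = 3-4·λ' ≈ 5.472136 ∉ [-1.3, 0.1) ⇒ out
candidate 5: (m,n)=(4,9) → π∥ = 4+9·λ ≈ 18.562306, π⊥ = 4+9·λ' ≈ -1.562306 ∉ [-1.3, 0.1) ⇒ out
candidate 6: (m,n)=(-2,-4) → π∥ = -2-4·λ ≈ -8.472136, π⊥ = -2-4·λ' ≈ 0.472136 ∉ [-1.3, 0.1) ⇒ out
candidate 7: (m,n)=(-5,-9) → π∥ = -5-9·λ ≈ -19.562306, π⊥ = -5-9·λ' ≈ 0.562306 ∉ [-1.3, 0.1) ⇒ out
candidate 8: (m,n)=(-2,-2) → π∥ = -2-2·λ ≈ -5.236068, π⊥ = -2-2·λ' ≈ -0.763932 ∈ [-1.3, 0.1) ⇒ IN Λ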